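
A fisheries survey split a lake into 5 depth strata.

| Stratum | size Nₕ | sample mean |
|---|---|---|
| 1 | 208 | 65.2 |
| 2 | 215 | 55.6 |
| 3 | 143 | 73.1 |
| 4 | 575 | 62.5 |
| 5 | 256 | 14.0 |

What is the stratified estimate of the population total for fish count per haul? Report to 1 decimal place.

Estimate total by summing Nₕ·x̄ₕ over strata.
208·65.2 + 215·55.6 + 143·73.1 + 575·62.5 + 256·14.0 = 13561.6 + 11954 + 10453.3 + 35937.5 + 3584 = 75490.4.

75490.4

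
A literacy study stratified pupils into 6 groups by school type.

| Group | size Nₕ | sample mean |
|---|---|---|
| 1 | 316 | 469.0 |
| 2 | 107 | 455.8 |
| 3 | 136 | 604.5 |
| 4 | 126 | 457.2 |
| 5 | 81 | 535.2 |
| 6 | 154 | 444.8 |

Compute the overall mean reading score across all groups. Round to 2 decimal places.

N = 920; weights Wₕ = Nₕ/N = (0.3435, 0.1163, 0.1478, 0.1370, 0.0880, 0.1674).
x̄_st = Σ Wₕ·x̄ₕ = 0.3435·469.0 + 0.1163·455.8 + 0.1478·604.5 + 0.1370·457.2 + 0.0880·535.2 + 0.1674·444.8 ≈ 487.6567...
→ 487.66.

487.66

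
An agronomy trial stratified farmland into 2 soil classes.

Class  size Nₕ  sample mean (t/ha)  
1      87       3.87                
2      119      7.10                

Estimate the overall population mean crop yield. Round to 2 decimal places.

5.74

N = 87 + 119 = 206.
The stratified mean weights each stratum mean by its population share Nₕ/N.
Σ Nₕx̄ₕ = 87·3.87 + 119·7.10 = 336.69 + 844.9 = 1181.59.
Divide by N: 1181.59 / 206 = 5.7359... → 5.74.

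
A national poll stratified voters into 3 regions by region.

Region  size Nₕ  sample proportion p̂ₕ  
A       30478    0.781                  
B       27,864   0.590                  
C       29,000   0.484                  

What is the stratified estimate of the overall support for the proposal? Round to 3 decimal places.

0.621

Wₕ = Nₕ/N with N = 87342: 0.3490, 0.3190, 0.3320.
p̂_st = 0.3490·0.781 + 0.3190·0.590 + 0.3320·0.484 ≈ 0.62145... → 0.621.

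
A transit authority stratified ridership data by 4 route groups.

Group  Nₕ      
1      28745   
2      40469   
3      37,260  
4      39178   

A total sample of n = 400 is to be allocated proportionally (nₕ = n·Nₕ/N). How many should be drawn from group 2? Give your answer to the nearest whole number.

N = 28745 + 40469 + 37260 + 39178 = 145652.
n_2 = 400·40469/145652 = 111.139... → 111.

111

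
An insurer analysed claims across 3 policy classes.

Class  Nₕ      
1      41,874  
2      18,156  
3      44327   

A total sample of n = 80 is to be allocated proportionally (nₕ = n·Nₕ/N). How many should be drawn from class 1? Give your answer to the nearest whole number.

32

Share of class 1 = 41874/104357 = 0.40126.
Allocate 80 × 0.40126 = 32.101... → 32.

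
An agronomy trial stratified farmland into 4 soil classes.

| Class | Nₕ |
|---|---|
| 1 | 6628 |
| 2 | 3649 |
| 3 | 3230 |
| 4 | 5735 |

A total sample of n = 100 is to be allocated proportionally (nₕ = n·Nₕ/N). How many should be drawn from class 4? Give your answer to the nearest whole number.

30

N = 6628 + 3649 + 3230 + 5735 = 19242.
n_4 = 100·5735/19242 = 29.805... → 30.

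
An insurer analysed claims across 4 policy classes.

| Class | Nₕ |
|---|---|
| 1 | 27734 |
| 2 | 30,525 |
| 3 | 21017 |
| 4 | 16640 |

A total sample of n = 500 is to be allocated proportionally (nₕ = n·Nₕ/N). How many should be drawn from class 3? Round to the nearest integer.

110

N = 27734 + 30525 + 21017 + 16640 = 95916.
n_3 = 500·21017/95916 = 109.559... → 110.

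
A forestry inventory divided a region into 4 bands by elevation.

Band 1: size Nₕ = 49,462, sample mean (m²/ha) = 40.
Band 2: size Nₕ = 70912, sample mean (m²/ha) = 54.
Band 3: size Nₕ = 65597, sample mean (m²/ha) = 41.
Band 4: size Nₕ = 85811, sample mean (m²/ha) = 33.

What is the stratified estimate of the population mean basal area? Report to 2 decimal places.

41.68

N = 271782; weights Wₕ = Nₕ/N = (0.1820, 0.2609, 0.2414, 0.3157).
x̄_st = Σ Wₕ·x̄ₕ = 0.1820·40 + 0.2609·54 + 0.2414·41 + 0.3157·33 ≈ 41.6840...
→ 41.68.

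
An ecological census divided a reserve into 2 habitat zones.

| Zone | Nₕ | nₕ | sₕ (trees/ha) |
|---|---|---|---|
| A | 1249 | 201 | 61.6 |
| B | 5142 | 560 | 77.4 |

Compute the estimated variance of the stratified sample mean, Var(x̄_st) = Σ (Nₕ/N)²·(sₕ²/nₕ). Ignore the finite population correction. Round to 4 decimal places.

7.6460

N = 6391. Term for each stratum: Wₕ²sₕ²/nₕ.
Var(x̄_st) = 0.7210288 + 6.9250100 = 7.6460388 → 7.6460.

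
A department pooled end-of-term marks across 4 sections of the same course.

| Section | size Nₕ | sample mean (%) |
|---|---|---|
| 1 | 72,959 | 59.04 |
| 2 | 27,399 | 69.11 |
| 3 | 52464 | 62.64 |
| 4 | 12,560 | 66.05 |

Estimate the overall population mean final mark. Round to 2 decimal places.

N = 72959 + 27399 + 52464 + 12560 = 165382.
The stratified mean weights each stratum mean by its population share Nₕ/N.
Σ Nₕx̄ₕ = 72959·59.04 + 27399·69.11 + 52464·62.64 + 12560·66.05 = 4307499.36 + 1893544.89 + 3286344.96 + 829588 = 10316977.21.
Divide by N: 10316977.21 / 165382 = 62.3827... → 62.38.

62.38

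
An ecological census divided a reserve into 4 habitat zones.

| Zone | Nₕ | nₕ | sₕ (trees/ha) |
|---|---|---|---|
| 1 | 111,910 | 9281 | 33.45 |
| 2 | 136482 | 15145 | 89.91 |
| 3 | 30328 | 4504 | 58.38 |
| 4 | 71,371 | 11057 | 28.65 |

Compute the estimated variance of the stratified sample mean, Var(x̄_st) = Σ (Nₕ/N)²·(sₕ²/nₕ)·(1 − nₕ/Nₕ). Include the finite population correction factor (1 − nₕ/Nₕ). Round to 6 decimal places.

0.090860

N = 350091; Wₕ = Nₕ/N.
zone 1: (111910/350091)²·33.45²/9281·(1 − 9281/111910) = 0.011297298
zone 2: (136482/350091)²·89.91²/15145·(1 − 15145/136482) = 0.072119624
zone 3: (30328/350091)²·58.38²/4504·(1 − 4504/30328) = 0.004835431
zone 4: (71371/350091)²·28.65²/11057·(1 − 11057/71371) = 0.002607294
Sum = 0.090859647 → 0.090860.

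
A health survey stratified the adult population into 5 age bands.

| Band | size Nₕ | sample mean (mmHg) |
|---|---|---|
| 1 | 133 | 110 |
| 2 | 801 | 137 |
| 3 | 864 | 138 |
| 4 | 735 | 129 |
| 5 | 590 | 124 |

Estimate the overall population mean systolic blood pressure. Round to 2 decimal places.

131.79

N = 133 + 801 + 864 + 735 + 590 = 3123.
The stratified mean weights each stratum mean by its population share Nₕ/N.
Σ Nₕx̄ₕ = 133·110 + 801·137 + 864·138 + 735·129 + 590·124 = 14630 + 109737 + 119232 + 94815 + 73160 = 411574.
Divide by N: 411574 / 3123 = 131.7880... → 131.79.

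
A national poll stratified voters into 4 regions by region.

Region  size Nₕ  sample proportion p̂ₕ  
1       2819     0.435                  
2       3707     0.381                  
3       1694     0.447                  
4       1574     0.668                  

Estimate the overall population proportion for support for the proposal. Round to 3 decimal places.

N = 2819 + 3707 + 1694 + 1574 = 9794.
Overall proportion = Σ (Nₕ/N)·p̂ₕ.
Σ Nₕp̂ₕ = 1226.265 + 1412.367 + 757.218 + 1051.432 = 4447.282.
4447.282 / 9794 = 0.45408... → 0.454.

0.454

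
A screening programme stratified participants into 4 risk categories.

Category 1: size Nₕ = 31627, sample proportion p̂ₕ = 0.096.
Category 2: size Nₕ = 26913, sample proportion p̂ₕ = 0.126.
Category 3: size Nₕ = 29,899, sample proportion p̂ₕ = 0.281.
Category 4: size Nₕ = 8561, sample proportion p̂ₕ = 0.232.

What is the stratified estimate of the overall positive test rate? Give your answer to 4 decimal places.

0.1734

Wₕ = Nₕ/N with N = 97000: 0.3261, 0.2775, 0.3082, 0.0883.
p̂_st = 0.3261·0.096 + 0.2775·0.126 + 0.3082·0.281 + 0.0883·0.232 ≈ 0.173351... → 0.1734.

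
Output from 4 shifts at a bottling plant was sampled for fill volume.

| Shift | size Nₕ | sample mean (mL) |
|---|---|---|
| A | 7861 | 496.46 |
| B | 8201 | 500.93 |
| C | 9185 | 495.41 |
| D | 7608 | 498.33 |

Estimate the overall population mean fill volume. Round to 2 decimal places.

x̄_st = (Σ Nₕx̄ₕ) / (Σ Nₕ) = (7861·496.46 + 8201·500.93 + 9185·495.41 + 7608·498.33) / 32855
= 16352434.48 / 32855 = 497.7152... → 497.72.

497.72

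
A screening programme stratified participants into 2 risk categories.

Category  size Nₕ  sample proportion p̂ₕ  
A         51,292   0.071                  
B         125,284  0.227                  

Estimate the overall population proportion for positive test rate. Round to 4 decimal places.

0.1817

Wₕ = Nₕ/N with N = 176576: 0.2905, 0.7095.
p̂_st = 0.2905·0.071 + 0.7095·0.227 ≈ 0.181685... → 0.1817.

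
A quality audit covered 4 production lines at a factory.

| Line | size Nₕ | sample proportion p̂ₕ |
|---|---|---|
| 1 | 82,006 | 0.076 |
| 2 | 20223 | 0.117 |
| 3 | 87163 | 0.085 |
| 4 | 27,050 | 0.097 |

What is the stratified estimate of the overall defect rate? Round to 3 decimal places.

0.086

Wₕ = Nₕ/N with N = 216442: 0.3789, 0.0934, 0.4027, 0.1250.
p̂_st = 0.3789·0.076 + 0.0934·0.117 + 0.4027·0.085 + 0.1250·0.097 ≈ 0.08608... → 0.086.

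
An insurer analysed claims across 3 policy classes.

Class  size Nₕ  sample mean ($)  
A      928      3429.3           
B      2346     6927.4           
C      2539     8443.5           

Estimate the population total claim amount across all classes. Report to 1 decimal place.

40872117.3

Estimate total by summing Nₕ·x̄ₕ over strata.
928·3429.3 + 2346·6927.4 + 2539·8443.5 = 3182390.4 + 16251680.4 + 21438046.5 = 40872117.3.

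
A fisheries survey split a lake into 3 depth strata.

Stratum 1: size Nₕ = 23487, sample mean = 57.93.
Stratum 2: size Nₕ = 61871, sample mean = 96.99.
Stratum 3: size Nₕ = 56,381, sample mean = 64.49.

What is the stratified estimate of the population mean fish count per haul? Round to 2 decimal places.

77.59

N = 23487 + 61871 + 56381 = 141739.
The stratified mean weights each stratum mean by its population share Nₕ/N.
Σ Nₕx̄ₕ = 23487·57.93 + 61871·96.99 + 56381·64.49 = 1360601.91 + 6000868.29 + 3636010.69 = 10997480.89.
Divide by N: 10997480.89 / 141739 = 77.5897... → 77.59.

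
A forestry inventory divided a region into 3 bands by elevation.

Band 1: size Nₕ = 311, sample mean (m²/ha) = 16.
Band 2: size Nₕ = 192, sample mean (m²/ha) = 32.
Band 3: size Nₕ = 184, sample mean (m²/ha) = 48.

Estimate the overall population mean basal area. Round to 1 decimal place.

29.0

x̄_st = (Σ Nₕx̄ₕ) / (Σ Nₕ) = (311·16 + 192·32 + 184·48) / 687
= 19952 / 687 = 29.042... → 29.0.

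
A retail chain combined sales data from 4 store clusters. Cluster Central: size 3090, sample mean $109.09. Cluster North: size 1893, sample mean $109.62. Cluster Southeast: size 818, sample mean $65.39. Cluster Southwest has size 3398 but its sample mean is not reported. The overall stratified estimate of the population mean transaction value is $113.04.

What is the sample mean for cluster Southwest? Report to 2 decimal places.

130.01

N = 3090 + 1893 + 818 + 3398 = 9199.
Overall total = μ·N = 113.04·9199 = 1039854.96.
Subtract the known strata: 3090·109.09 + 1893·109.62 + 818·65.39 = 598087.78.
Remaining total for cluster Southwest: 1039854.96 − 598087.78 = 441767.18.
Divide by its size: 441767.18 / 3398 = 130.0080... → 130.01.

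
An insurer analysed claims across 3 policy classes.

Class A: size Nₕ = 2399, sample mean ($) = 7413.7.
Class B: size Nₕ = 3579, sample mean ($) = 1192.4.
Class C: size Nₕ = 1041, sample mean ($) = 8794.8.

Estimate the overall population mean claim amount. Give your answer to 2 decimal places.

N = 7019; weights Wₕ = Nₕ/N = (0.3418, 0.5099, 0.1483).
x̄_st = Σ Wₕ·x̄ₕ = 0.3418·7413.7 + 0.5099·1192.4 + 0.1483·8794.8 ≈ 4446.2819...
→ 4446.28.

4446.28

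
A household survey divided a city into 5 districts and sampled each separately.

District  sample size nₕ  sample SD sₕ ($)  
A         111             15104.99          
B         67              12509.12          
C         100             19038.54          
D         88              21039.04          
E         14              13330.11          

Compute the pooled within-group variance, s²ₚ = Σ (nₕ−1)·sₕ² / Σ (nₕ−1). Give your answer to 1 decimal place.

299011056.3

Degrees of freedom: 110 + 66 + 99 + 87 + 13 = 375.
Σ(nₕ−1)sₕ² = 110·228160722.9001 + 66·156478083.1744 + 99·362466005.3316 + 87·442641204.1216 + 13·177691832.6121 = 112129146118.8863.
s²ₚ = 112129146118.8863 / 375 = 299011056.317... → 299011056.3.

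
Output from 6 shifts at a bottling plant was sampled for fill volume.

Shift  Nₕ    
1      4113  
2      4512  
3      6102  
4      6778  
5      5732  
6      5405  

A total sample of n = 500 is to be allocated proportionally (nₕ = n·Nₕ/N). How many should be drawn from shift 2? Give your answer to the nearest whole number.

Share of shift 2 = 4512/32642 = 0.13823.
Allocate 500 × 0.13823 = 69.113... → 69.

69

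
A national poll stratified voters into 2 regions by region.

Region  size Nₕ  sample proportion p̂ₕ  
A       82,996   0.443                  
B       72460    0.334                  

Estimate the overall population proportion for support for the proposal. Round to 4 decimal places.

N = 82996 + 72460 = 155456.
Overall proportion = Σ (Nₕ/N)·p̂ₕ.
Σ Nₕp̂ₕ = 36767.228 + 24201.64 = 60968.868.
60968.868 / 155456 = 0.392194... → 0.3922.

0.3922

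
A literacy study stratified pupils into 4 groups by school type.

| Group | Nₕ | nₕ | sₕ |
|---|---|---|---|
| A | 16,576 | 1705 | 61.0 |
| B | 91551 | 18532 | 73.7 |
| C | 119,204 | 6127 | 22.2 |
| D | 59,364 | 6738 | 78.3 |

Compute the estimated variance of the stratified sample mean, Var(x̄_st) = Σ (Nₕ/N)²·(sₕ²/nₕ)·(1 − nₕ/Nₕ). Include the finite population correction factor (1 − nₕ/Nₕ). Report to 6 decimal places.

0.078158

N = 286695. Term for each stratum: Wₕ²sₕ²/nₕ·(1−nₕ/Nₕ).
Var(x̄_st) = 0.006545080 + 0.023838088 + 0.013191158 + 0.034584046 = 0.078158372 → 0.078158.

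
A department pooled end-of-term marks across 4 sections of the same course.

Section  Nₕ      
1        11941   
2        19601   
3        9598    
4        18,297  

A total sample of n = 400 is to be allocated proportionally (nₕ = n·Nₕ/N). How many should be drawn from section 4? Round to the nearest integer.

Share of section 4 = 18297/59437 = 0.30784.
Allocate 400 × 0.30784 = 123.135... → 123.

123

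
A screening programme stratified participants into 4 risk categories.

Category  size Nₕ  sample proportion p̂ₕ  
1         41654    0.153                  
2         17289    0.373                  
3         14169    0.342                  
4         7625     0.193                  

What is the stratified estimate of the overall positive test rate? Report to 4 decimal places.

N = 41654 + 17289 + 14169 + 7625 = 80737.
Overall proportion = Σ (Nₕ/N)·p̂ₕ.
Σ Nₕp̂ₕ = 6373.062 + 6448.797 + 4845.798 + 1471.625 = 19139.282.
19139.282 / 80737 = 0.237057... → 0.2371.

0.2371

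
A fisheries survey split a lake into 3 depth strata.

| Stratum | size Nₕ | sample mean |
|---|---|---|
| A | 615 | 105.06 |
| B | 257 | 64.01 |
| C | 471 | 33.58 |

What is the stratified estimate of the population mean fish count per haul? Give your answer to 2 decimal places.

72.14

N = 1343; weights Wₕ = Nₕ/N = (0.4579, 0.1914, 0.3507).
x̄_st = Σ Wₕ·x̄ₕ = 0.4579·105.06 + 0.1914·64.01 + 0.3507·33.58 ≈ 72.1360...
→ 72.14.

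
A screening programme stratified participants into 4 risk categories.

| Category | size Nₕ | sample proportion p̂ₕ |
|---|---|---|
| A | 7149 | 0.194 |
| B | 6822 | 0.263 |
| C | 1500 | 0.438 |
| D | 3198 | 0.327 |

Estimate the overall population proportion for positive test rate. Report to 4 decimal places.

0.2616

N = 7149 + 6822 + 1500 + 3198 = 18669.
Overall proportion = Σ (Nₕ/N)·p̂ₕ.
Σ Nₕp̂ₕ = 1386.906 + 1794.186 + 657 + 1045.746 = 4883.838.
4883.838 / 18669 = 0.261601... → 0.2616.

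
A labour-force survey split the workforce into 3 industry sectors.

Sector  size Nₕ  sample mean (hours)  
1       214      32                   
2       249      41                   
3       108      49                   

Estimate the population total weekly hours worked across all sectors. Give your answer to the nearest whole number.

22349

Population total = Σ Nₕ·x̄ₕ (each stratum's size times its mean).
214·32 + 249·41 + 108·49 = 6848 + 10209 + 5292 = 22349.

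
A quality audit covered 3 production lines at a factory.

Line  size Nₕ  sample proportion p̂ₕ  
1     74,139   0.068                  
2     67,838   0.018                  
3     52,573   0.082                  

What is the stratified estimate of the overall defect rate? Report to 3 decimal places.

N = 74139 + 67838 + 52573 = 194550.
Overall proportion = Σ (Nₕ/N)·p̂ₕ.
Σ Nₕp̂ₕ = 5041.452 + 1221.084 + 4310.986 = 10573.522.
10573.522 / 194550 = 0.05435... → 0.054.

0.054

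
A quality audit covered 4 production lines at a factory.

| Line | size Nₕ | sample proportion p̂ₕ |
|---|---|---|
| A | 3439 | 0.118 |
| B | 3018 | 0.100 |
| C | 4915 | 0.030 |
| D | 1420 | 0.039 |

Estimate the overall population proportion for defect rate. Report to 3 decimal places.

N = 3439 + 3018 + 4915 + 1420 = 12792.
Overall proportion = Σ (Nₕ/N)·p̂ₕ.
Σ Nₕp̂ₕ = 405.802 + 301.8 + 147.45 + 55.38 = 910.432.
910.432 / 12792 = 0.07117... → 0.071.

0.071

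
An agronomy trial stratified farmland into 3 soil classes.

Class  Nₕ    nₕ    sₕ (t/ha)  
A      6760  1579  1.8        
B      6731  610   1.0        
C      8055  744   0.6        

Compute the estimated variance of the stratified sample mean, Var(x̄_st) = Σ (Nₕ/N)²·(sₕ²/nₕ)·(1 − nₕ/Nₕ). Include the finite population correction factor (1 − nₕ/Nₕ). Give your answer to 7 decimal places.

N = 21546; Wₕ = Nₕ/N.
class A: (6760/21546)²·1.8²/1579·(1 − 1579/6760) = 0.0001548067
class B: (6731/21546)²·1.0²/610·(1 − 610/6731) = 0.0001454919
class C: (8055/21546)²·0.6²/744·(1 − 744/8055) = 0.0000613817
Sum = 0.0003616803 → 0.0003617.

0.0003617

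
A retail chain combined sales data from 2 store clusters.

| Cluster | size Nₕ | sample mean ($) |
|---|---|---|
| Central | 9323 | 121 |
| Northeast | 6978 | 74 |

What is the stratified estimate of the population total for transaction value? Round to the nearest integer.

1644455

Estimate total by summing Nₕ·x̄ₕ over strata.
9323·121 + 6978·74 = 1128083 + 516372 = 1644455.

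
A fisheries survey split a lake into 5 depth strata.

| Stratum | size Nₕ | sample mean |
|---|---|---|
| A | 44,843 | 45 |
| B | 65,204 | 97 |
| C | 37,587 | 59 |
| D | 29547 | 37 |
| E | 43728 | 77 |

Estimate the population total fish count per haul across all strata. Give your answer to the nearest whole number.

15020651

Estimate total by summing Nₕ·x̄ₕ over strata.
44843·45 + 65204·97 + 37587·59 + 29547·37 + 43728·77 = 2017935 + 6324788 + 2217633 + 1093239 + 3367056 = 15020651.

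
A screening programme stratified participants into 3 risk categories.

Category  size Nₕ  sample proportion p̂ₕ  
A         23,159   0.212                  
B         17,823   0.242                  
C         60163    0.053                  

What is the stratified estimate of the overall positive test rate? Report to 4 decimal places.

0.1227

Wₕ = Nₕ/N with N = 101145: 0.2290, 0.1762, 0.5948.
p̂_st = 0.2290·0.212 + 0.1762·0.242 + 0.5948·0.053 ≈ 0.122710... → 0.1227.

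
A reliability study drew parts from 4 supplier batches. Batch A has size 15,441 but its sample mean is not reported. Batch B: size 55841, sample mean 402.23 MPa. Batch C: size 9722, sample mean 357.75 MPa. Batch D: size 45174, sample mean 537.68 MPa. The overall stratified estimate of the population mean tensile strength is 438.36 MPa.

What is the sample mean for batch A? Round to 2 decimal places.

N = 15441 + 55841 + 9722 + 45174 = 126178.
Overall total = μ·N = 438.36·126178 = 55311388.08.
Subtract the known strata: 55841·402.23 + 9722·357.75 + 45174·537.68 = 50228127.25.
Remaining total for batch A: 55311388.08 − 50228127.25 = 5083260.83.
Divide by its size: 5083260.83 / 15441 = 329.2054... → 329.21.

329.21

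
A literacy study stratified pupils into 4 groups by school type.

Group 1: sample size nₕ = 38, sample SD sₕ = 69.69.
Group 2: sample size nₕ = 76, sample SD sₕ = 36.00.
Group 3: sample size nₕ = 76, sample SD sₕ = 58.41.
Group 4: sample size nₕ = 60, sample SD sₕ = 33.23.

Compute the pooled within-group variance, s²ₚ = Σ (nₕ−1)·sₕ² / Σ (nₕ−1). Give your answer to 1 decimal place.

1: (38−1)·69.69² = 37·4856.6961 = 179697.7557
2: (76−1)·36.00² = 75·1296 = 97200
3: (76−1)·58.41² = 75·3411.7281 = 255879.6075
4: (60−1)·33.23² = 59·1104.2329 = 65149.7411
Numerator = 597927.1043; denominator = Σ(nₕ−1) = 246.
s²ₚ = 597927.1043/246 = 2430.598... → 2430.6.

2430.6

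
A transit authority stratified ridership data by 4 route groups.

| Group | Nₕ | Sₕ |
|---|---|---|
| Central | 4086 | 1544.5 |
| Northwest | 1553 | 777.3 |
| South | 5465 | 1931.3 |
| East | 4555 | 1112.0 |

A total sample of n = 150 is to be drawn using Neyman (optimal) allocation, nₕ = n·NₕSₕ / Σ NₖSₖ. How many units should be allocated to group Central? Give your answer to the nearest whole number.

41

Σ NₕSₕ = 4086·1544.5 + 1553·777.3 + 5465·1931.3 + 4555·1112.0 = 23137688.4.
Share for Central: 6310827/23137688.4 = 0.27275.
n_Central = 150 × 0.27275 = 40.913... → 41.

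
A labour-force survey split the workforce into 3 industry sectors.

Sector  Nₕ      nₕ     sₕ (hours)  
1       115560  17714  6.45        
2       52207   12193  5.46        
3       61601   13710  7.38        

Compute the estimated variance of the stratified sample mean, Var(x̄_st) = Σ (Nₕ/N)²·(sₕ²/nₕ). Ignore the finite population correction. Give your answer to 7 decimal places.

N = 229368. Term for each stratum: Wₕ²sₕ²/nₕ.
Var(x̄_st) = 0.0005961454 + 0.0001266679 + 0.0002865399 = 0.0010093532 → 0.0010094.

0.0010094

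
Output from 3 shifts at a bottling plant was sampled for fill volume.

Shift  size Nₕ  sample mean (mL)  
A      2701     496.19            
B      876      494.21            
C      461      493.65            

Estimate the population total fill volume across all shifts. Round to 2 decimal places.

Population total = Σ Nₕ·x̄ₕ (each stratum's size times its mean).
2701·496.19 + 876·494.21 + 461·493.65 = 1340209.19 + 432927.96 + 227572.65 = 2000709.80.

2000709.80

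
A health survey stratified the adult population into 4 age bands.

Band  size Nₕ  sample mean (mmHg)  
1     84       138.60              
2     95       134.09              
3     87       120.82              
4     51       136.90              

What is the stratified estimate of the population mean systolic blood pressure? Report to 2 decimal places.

N = 317; weights Wₕ = Nₕ/N = (0.2650, 0.2997, 0.2744, 0.1609).
x̄_st = Σ Wₕ·x̄ₕ = 0.2650·138.60 + 0.2997·134.09 + 0.2744·120.82 + 0.1609·136.90 ≈ 132.0952...
→ 132.10.

132.10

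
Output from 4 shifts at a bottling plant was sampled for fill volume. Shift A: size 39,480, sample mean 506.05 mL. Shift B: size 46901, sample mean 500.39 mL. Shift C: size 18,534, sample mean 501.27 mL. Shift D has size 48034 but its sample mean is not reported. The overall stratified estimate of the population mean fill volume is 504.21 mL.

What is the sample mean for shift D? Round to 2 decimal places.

507.56

N = 39480 + 46901 + 18534 + 48034 = 152949.
Overall total = μ·N = 504.21·152949 = 77118415.29.
Subtract the known strata: 39480·506.05 + 46901·500.39 + 18534·501.27 = 52738183.57.
Remaining total for shift D: 77118415.29 − 52738183.57 = 24380231.72.
Divide by its size: 24380231.72 / 48034 = 507.5620... → 507.56.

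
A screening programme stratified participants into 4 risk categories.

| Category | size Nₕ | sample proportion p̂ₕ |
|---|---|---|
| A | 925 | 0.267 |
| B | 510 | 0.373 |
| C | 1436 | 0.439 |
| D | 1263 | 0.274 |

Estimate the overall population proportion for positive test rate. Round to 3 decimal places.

0.342

N = 925 + 510 + 1436 + 1263 = 4134.
Overall proportion = Σ (Nₕ/N)·p̂ₕ.
Σ Nₕp̂ₕ = 246.975 + 190.23 + 630.404 + 346.062 = 1413.671.
1413.671 / 4134 = 0.34196... → 0.342.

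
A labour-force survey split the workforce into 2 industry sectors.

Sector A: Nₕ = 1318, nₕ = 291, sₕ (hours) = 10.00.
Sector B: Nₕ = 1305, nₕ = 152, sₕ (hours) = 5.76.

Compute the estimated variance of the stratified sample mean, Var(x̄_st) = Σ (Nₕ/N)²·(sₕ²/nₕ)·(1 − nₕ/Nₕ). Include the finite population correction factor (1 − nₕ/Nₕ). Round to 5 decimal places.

0.11534

N = 2623. Term for each stratum: Wₕ²sₕ²/nₕ·(1−nₕ/Nₕ).
Var(x̄_st) = 0.06760772 + 0.04773585 = 0.11534356 → 0.11534.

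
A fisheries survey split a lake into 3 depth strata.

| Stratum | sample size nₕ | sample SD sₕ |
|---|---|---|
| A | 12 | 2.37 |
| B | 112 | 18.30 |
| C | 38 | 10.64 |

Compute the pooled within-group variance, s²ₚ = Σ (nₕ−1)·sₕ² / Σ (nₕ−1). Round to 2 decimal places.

260.52

Degrees of freedom: 11 + 111 + 37 = 159.
Σ(nₕ−1)sₕ² = 11·5.6169 + 111·334.89 + 37·113.2096 = 41423.3311.
s²ₚ = 41423.3311 / 159 = 260.5241... → 260.52.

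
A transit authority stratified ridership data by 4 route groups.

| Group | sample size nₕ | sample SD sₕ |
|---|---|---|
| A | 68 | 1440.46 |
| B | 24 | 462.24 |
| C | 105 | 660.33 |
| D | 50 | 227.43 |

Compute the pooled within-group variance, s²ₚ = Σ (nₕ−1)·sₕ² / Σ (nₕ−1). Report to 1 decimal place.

789368.3

Degrees of freedom: 67 + 23 + 104 + 49 = 243.
Σ(nₕ−1)sₕ² = 67·2074925.0116 + 23·213665.8176 + 104·436035.7089 + 49·51724.4049 = 191816499.1477.
s²ₚ = 191816499.1477 / 243 = 789368.309... → 789368.3.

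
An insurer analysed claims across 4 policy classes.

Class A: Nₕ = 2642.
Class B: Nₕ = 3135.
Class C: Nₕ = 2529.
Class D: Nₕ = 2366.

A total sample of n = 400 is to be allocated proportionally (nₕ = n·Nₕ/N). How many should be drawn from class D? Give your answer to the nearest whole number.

Share of class D = 2366/10672 = 0.22170.
Allocate 400 × 0.22170 = 88.681... → 89.

89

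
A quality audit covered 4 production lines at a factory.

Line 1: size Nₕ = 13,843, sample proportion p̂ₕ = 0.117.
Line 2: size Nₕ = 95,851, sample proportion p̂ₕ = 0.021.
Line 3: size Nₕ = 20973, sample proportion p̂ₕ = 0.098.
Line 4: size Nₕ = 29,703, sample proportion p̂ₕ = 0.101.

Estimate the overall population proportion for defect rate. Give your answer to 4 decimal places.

N = 13843 + 95851 + 20973 + 29703 = 160370.
Overall proportion = Σ (Nₕ/N)·p̂ₕ.
Σ Nₕp̂ₕ = 1619.631 + 2012.871 + 2055.354 + 3000.003 = 8687.859.
8687.859 / 160370 = 0.054174... → 0.0542.

0.0542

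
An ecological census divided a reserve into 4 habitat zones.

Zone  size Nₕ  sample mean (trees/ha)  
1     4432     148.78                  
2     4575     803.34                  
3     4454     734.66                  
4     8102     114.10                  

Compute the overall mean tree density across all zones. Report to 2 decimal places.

x̄_st = (Σ Nₕx̄ₕ) / (Σ Nₕ) = (4432·148.78 + 4575·803.34 + 4454·734.66 + 8102·114.10) / 21563
= 8531287.3 / 21563 = 395.6447... → 395.64.

395.64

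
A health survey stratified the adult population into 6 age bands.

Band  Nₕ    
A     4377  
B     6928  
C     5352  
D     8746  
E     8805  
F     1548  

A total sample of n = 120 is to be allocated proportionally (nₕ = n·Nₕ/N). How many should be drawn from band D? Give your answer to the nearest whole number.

N = 4377 + 6928 + 5352 + 8746 + 8805 + 1548 = 35756.
n_D = 120·8746/35756 = 29.352... → 29.

29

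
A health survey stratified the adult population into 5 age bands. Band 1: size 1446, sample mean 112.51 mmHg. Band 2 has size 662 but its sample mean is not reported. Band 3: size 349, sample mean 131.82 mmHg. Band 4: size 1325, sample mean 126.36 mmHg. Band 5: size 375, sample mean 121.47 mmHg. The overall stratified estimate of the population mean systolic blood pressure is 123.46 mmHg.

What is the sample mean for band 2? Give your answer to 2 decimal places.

138.29

Σ Nₕx̄ₕ = N·μ, so 662·x̄_2 = 4157·123.46 − (1446·112.51 + 349·131.82 + 1325·126.36 + 375·121.47).
= 513223.22 − 421672.89 = 91550.33.
x̄_2 = 91550.33 / 662 = 138.2935... → 138.29.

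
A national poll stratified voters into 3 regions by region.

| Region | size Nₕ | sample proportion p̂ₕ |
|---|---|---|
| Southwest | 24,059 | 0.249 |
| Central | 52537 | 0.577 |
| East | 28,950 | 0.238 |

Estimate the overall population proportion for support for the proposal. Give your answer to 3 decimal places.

0.409

N = 24059 + 52537 + 28950 = 105546.
Overall proportion = Σ (Nₕ/N)·p̂ₕ.
Σ Nₕp̂ₕ = 5990.691 + 30313.849 + 6890.1 = 43194.64.
43194.64 / 105546 = 0.40925... → 0.409.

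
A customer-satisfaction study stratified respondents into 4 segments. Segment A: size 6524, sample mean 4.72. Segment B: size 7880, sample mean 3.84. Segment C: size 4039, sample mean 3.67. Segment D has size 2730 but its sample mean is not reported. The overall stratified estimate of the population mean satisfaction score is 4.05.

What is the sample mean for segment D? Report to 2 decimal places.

N = 6524 + 7880 + 4039 + 2730 = 21173.
Overall total = μ·N = 4.05·21173 = 85750.65.
Subtract the known strata: 6524·4.72 + 7880·3.84 + 4039·3.67 = 75875.61.
Remaining total for segment D: 85750.65 − 75875.61 = 9875.04.
Divide by its size: 9875.04 / 2730 = 3.6172... → 3.62.

3.62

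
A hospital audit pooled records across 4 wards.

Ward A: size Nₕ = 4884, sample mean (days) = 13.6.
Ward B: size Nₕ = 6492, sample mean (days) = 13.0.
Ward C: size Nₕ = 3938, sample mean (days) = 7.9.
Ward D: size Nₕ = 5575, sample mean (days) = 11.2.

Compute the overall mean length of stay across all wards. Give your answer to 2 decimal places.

11.70

x̄_st = (Σ Nₕx̄ₕ) / (Σ Nₕ) = (4884·13.6 + 6492·13.0 + 3938·7.9 + 5575·11.2) / 20889
= 244368.6 / 20889 = 11.6984... → 11.70.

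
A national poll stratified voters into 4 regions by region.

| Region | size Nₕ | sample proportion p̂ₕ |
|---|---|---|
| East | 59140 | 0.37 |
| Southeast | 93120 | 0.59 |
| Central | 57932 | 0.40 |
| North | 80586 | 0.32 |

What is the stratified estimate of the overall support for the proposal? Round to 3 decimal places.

N = 59140 + 93120 + 57932 + 80586 = 290778.
Overall proportion = Σ (Nₕ/N)·p̂ₕ.
Σ Nₕp̂ₕ = 21881.8 + 54940.8 + 23172.8 + 25787.52 = 125782.92.
125782.92 / 290778 = 0.43257... → 0.433.

0.433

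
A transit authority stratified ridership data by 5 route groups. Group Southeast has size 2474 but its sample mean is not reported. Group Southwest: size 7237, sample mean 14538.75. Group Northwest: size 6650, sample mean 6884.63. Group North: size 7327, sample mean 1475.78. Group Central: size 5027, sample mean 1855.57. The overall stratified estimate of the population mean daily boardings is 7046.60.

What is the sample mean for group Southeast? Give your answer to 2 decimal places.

N = 2474 + 7237 + 6650 + 7327 + 5027 = 28715.
Overall total = μ·N = 7046.60·28715 = 202343119.
Subtract the known strata: 7237·14538.75 + 6650·6884.63 + 7327·1475.78 + 5027·1855.57 = 171140713.7.
Remaining total for group Southeast: 202343119 − 171140713.7 = 31202405.3.
Divide by its size: 31202405.3 / 2474 = 12612.1283... → 12612.13.

12612.13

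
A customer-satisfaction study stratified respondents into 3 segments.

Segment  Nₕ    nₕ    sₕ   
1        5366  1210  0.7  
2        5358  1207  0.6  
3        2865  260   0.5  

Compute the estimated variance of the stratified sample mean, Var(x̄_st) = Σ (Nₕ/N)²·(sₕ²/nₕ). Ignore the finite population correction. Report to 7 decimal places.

N = 13589; Wₕ = Nₕ/N.
segment 1: (5366/13589)²·0.7²/1210 = 0.0000631447
segment 2: (5358/13589)²·0.6²/1207 = 0.0000463688
segment 3: (2865/13589)²·0.5²/260 = 0.0000427406
Sum = 0.0001522541 → 0.0001523.

0.0001523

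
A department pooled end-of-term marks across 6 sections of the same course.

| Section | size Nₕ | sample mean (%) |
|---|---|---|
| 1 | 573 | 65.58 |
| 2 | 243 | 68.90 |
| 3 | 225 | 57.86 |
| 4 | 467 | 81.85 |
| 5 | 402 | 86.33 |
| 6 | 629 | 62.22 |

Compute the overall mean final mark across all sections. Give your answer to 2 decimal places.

70.66

x̄_st = (Σ Nₕx̄ₕ) / (Σ Nₕ) = (573·65.58 + 243·68.90 + 225·57.86 + 467·81.85 + 402·86.33 + 629·62.22) / 2539
= 179403.53 / 2539 = 70.6591... → 70.66.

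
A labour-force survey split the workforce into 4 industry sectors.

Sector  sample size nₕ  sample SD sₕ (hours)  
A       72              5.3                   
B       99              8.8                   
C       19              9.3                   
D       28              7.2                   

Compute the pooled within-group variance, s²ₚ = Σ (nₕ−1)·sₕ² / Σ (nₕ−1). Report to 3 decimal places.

Degrees of freedom: 71 + 98 + 18 + 27 = 214.
Σ(nₕ−1)sₕ² = 71·28.09 + 98·77.44 + 18·86.49 + 27·51.84 = 12540.01.
s²ₚ = 12540.01 / 214 = 58.59818... → 58.598.

58.598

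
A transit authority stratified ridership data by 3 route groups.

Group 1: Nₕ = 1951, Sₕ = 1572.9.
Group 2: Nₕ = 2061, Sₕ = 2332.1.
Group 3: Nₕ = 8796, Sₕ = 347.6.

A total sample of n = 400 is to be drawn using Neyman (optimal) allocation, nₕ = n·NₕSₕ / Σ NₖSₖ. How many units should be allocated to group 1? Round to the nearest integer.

Σ NₕSₕ = 1951·1572.9 + 2061·2332.1 + 8796·347.6 = 10932675.6.
Share for 1: 3068727.9/10932675.6 = 0.28069.
n_1 = 400 × 0.28069 = 112.277... → 112.

112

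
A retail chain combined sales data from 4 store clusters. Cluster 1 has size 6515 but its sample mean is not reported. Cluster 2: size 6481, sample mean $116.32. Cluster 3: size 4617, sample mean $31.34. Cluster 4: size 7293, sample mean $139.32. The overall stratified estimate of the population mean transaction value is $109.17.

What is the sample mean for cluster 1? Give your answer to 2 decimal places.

123.46

Σ Nₕx̄ₕ = N·μ, so 6515·x̄_1 = 24906·109.17 − (6481·116.32 + 4617·31.34 + 7293·139.32).
= 2718988.02 − 1914627.46 = 804360.56.
x̄_1 = 804360.56 / 6515 = 123.4629... → 123.46.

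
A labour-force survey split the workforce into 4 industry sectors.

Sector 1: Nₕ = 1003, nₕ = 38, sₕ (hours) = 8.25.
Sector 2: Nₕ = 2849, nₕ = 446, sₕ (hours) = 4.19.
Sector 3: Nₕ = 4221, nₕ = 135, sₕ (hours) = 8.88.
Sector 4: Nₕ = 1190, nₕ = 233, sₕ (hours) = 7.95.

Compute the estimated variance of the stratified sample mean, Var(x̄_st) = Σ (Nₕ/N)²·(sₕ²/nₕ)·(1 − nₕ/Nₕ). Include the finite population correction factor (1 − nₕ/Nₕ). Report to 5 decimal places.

N = 9263; Wₕ = Nₕ/N.
sector 1: (1003/9263)²·8.25²/38·(1 − 38/1003) = 0.02020455
sector 2: (2849/9263)²·4.19²/446·(1 − 446/2849) = 0.00314077
sector 3: (4221/9263)²·8.88²/135·(1 − 135/4221) = 0.11740931
sector 4: (1190/9263)²·7.95²/233·(1 − 233/1190) = 0.00360026
Sum = 0.14435490 → 0.14435.

0.14435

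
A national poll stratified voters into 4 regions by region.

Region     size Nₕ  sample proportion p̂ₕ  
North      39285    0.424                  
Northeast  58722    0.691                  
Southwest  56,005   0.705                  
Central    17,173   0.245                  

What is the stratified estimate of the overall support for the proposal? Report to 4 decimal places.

0.5896

Wₕ = Nₕ/N with N = 171185: 0.2295, 0.3430, 0.3272, 0.1003.
p̂_st = 0.2295·0.424 + 0.3430·0.691 + 0.3272·0.705 + 0.1003·0.245 ≈ 0.589565... → 0.5896.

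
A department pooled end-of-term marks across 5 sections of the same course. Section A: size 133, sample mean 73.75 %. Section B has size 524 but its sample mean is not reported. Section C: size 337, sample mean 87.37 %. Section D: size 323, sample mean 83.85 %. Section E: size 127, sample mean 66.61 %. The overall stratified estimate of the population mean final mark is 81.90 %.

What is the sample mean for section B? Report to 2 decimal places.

82.95

Σ Nₕx̄ₕ = N·μ, so 524·x̄_B = 1444·81.90 − (133·73.75 + 337·87.37 + 323·83.85 + 127·66.61).
= 118263.6 − 74795.46 = 43468.14.
x̄_B = 43468.14 / 524 = 82.9545... → 82.95.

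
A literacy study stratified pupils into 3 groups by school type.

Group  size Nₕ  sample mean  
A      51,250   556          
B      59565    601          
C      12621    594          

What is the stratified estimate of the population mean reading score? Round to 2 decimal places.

581.60

N = 51250 + 59565 + 12621 = 123436.
The stratified mean weights each stratum mean by its population share Nₕ/N.
Σ Nₕx̄ₕ = 51250·556 + 59565·601 + 12621·594 = 28495000 + 35798565 + 7496874 = 71790439.
Divide by N: 71790439 / 123436 = 581.6005... → 581.60.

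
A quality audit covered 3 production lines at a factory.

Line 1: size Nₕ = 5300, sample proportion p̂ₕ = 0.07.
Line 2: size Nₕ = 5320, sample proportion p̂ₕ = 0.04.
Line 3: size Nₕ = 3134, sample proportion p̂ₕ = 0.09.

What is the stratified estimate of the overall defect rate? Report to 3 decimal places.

N = 5300 + 5320 + 3134 = 13754.
Overall proportion = Σ (Nₕ/N)·p̂ₕ.
Σ Nₕp̂ₕ = 371 + 212.8 + 282.06 = 865.86.
865.86 / 13754 = 0.06295... → 0.063.

0.063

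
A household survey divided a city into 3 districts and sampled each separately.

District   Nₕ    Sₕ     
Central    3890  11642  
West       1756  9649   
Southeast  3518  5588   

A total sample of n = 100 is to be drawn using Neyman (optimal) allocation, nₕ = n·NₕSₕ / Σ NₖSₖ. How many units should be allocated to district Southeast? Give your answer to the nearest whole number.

24

Σ NₕSₕ = 3890·11642 + 1756·9649 + 3518·5588 = 81889608.
Share for Southeast: 19658584/81889608 = 0.24006.
n_Southeast = 100 × 0.24006 = 24.006... → 24.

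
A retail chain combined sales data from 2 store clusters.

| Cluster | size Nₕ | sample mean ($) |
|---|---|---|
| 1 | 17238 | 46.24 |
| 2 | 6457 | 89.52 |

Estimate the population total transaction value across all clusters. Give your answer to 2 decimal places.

Estimate total by summing Nₕ·x̄ₕ over strata.
17238·46.24 + 6457·89.52 = 797085.12 + 578030.64 = 1375115.76.

1375115.76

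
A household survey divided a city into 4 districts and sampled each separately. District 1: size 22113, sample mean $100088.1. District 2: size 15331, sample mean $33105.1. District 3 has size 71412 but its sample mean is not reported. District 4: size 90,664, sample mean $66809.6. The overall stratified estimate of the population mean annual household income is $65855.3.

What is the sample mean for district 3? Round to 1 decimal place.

Σ Nₕx̄ₕ = N·μ, so 71412·x̄_3 = 199520·65855.3 − (22113·100088.1 + 15331·33105.1 + 90664·66809.6).
= 13139449456 − 8778008017.8 = 4361441438.2.
x̄_3 = 4361441438.2 / 71412 = 61074.349... → 61074.3.

61074.3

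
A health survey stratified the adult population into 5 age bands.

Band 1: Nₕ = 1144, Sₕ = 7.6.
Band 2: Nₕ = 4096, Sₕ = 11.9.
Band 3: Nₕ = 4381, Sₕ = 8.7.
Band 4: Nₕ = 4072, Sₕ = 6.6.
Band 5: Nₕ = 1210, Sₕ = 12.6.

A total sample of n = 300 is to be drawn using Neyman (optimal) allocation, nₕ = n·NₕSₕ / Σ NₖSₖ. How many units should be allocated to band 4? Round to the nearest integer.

59

1: NₕSₕ = 1144·7.6 = 8694.4
2: NₕSₕ = 4096·11.9 = 48742.4
3: NₕSₕ = 4381·8.7 = 38114.7
4: NₕSₕ = 4072·6.6 = 26875.2
5: NₕSₕ = 1210·12.6 = 15246
Σ NₕSₕ = 137672.7.
n_4 = 300·26875.2/137672.7 = 58.563... → 59.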